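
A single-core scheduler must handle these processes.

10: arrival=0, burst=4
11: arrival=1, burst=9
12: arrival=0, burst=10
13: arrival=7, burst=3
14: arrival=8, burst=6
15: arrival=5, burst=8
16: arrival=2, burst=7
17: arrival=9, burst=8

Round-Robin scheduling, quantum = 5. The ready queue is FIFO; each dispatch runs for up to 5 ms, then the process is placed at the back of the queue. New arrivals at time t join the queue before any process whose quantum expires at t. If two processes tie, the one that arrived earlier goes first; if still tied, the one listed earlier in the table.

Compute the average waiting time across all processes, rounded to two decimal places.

Schedule: | 10 0-4 | 12 4-9 | 11 9-14 | 16 14-19 | 15 19-24 | 13 24-27 | 14 27-32 | 17 32-37 | 12 37-42 | 11 42-46 | 16 46-48 | 15 48-51 | 14 51-52 | 17 52-55 |
Completion: 10=4  11=46  12=42  13=27  14=52  15=51  16=48  17=55
Turnaround (C−A): 10=4  11=45  12=42  13=20  14=44  15=46  16=46  17=46
Waiting times: 10=0, 11=36, 12=32, 13=17, 14=38, 15=38, 16=39, 17=38
Average waiting = (0+36+32+17+38+38+39+38) / 8 = 238/8 = 29.75

29.75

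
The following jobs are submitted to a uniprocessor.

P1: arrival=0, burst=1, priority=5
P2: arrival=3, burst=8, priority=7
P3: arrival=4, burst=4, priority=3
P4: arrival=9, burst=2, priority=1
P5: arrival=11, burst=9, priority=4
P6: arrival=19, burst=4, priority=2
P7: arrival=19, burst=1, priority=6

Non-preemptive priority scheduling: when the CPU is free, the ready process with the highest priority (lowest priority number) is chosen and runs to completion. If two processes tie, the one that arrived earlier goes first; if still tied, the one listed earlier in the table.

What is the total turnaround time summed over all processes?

64

Gantt: | P1 0-1 | idle 1-3 | P2 3-11 | P4 11-13 | P3 13-17 | P5 17-26 | P6 26-30 | P7 30-31 |
Completion: P1=1  P2=11  P3=17  P4=13  P5=26  P6=30  P7=31
Turnaround (C−A): P1=1  P2=8  P3=13  P4=4  P5=15  P6=11  P7=12
Turnaround = completion − arrival: P1=1, P2=8, P3=13, P4=4, P5=15, P6=11, P7=12
Total turnaround = 1 + 8 + 13 + 4 + 15 + 11 + 12 = 64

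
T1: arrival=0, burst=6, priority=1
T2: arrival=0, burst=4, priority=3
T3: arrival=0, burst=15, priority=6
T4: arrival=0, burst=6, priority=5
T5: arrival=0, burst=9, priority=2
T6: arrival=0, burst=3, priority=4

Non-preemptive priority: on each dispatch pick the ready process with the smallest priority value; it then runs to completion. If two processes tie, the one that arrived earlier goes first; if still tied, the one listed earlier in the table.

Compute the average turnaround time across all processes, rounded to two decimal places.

Timeline: | T1 0-6 | T5 6-15 | T2 15-19 | T6 19-22 | T4 22-28 | T3 28-43 |
Completion: T1=6  T2=19  T3=43  T4=28  T5=15  T6=22
Turnaround (C−A): T1=6  T2=19  T3=43  T4=28  T5=15  T6=22
Turnaround times: T1=6, T2=19, T3=43, T4=28, T5=15, T6=22
Average turnaround = (6+19+43+28+15+22) / 6 = 133/6 = 22.17

22.17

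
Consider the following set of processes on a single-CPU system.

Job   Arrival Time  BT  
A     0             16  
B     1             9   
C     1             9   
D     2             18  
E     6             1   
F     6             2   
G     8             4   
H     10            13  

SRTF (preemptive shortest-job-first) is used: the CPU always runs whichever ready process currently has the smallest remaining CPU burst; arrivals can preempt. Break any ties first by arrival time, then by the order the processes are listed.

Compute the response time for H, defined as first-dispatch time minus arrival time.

16

Schedule: | A 0-1 | B 1-6 | E 6-7 | F 7-9 | B 9-13 | G 13-17 | C 17-26 | H 26-39 | A 39-54 | D 54-72 |
Completion: A=54  B=13  C=26  D=72  E=7  F=9  G=17  H=39
Turnaround (C−A): A=54  B=12  C=25  D=70  E=1  F=3  G=9  H=29
Response(H) = first start − arrival = 26 − 10 = 16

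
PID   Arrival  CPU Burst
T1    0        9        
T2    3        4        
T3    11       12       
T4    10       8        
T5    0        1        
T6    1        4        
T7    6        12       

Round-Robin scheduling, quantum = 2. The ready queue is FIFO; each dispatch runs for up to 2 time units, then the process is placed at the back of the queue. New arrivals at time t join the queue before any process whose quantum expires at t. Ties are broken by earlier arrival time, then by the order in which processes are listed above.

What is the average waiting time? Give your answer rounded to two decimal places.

17.14

Timeline: | T1 0-2 | T5 2-3 | T6 3-5 | T1 5-7 | T2 7-9 | T6 9-11 | T7 11-13 | T1 13-15 | T2 15-17 | T4 17-19 | T3 19-21 | T7 21-23 | T1 23-25 | T4 25-27 | T3 27-29 | T7 29-31 | T1 31-32 | T4 32-34 | T3 34-36 | T7 36-38 | T4 38-40 | T3 40-42 | T7 42-44 | T3 44-46 | T7 46-48 | T3 48-50 |
Completion: T1=32  T2=17  T3=50  T4=40  T5=3  T6=11  T7=48
Waiting times: T1=23, T2=10, T3=27, T4=22, T5=2, T6=6, T7=30
Average waiting = (23+10+27+22+2+6+30) / 7 = 120/7 = 17.14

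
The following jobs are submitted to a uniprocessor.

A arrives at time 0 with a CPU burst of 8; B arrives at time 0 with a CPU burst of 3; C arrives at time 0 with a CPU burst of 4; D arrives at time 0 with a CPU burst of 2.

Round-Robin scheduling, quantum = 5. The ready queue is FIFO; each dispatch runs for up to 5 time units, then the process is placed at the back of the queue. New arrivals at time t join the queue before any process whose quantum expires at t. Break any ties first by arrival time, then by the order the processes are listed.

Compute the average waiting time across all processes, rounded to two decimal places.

8.50

Gantt: | A 0-5 | B 5-8 | C 8-12 | D 12-14 | A 14-17 |
Completion: A=17  B=8  C=12  D=14
Waiting times: A=9, B=5, C=8, D=12
Average waiting = (9+5+8+12) / 4 = 34/4 = 8.50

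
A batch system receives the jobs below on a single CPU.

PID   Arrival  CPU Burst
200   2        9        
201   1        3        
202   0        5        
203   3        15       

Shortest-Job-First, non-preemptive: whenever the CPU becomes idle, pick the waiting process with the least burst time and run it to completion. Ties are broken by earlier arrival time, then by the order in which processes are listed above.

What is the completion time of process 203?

Schedule: | 202 0-5 | 201 5-8 | 200 8-17 | 203 17-32 |
Completion: 200=17  201=8  202=5  203=32
Turnaround (C−A): 200=15  201=7  202=5  203=29

32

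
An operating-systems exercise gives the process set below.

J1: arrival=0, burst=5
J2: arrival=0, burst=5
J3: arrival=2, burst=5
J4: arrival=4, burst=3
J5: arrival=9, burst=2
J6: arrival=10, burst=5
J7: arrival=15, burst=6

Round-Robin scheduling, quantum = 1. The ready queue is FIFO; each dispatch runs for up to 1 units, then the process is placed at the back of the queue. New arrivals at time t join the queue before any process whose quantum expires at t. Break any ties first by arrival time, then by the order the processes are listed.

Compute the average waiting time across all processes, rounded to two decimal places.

Gantt: | J1 0-1 | J2 1-2 | J1 2-3 | J3 3-4 | J2 4-5 | J1 5-6 | J4 6-7 | J3 7-8 | J2 8-9 | J1 9-10 | J4 10-11 | J3 11-12 | J5 12-13 | J2 13-14 | J6 14-15 | J1 15-16 | J4 16-17 | J3 17-18 | J5 18-19 | J2 19-20 | J7 20-21 | J6 21-22 | J3 22-23 | J7 23-24 | J6 24-25 | J7 25-26 | J6 26-27 | J7 27-28 | J6 28-29 | J7 29-31 |
Completion: J1=16  J2=20  J3=23  J4=17  J5=19  J6=29  J7=31
Turnaround (C−A): J1=16  J2=20  J3=21  J4=13  J5=10  J6=19  J7=16
Waiting times: J1=11, J2=15, J3=16, J4=10, J5=8, J6=14, J7=10
Average waiting = (11+15+16+10+8+14+10) / 7 = 84/7 = 12.00

12.00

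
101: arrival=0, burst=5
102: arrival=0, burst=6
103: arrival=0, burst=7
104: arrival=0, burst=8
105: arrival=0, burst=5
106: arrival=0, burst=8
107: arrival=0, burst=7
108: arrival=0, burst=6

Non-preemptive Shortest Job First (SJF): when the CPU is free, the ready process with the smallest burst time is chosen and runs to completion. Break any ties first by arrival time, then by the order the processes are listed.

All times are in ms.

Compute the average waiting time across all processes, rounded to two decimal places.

Schedule: | 101 0-5 | 105 5-10 | 102 10-16 | 108 16-22 | 103 22-29 | 107 29-36 | 104 36-44 | 106 44-52 |
Completion: 101=5  102=16  103=29  104=44  105=10  106=52  107=36  108=22
Turnaround (C−A): 101=5  102=16  103=29  104=44  105=10  106=52  107=36  108=22
Waiting times: 101=0, 102=10, 103=22, 104=36, 105=5, 106=44, 107=29, 108=16
Average waiting = (0+10+22+36+5+44+29+16) / 8 = 162/8 = 20.25

20.25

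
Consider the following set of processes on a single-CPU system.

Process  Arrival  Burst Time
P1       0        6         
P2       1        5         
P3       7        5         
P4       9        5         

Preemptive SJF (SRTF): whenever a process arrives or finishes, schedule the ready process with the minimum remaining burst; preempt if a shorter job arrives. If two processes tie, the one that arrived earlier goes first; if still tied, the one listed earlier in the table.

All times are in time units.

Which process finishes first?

P1

Timeline: | P1 0-6 | P2 6-11 | P3 11-16 | P4 16-21 |
Completion: P1=6  P2=11  P3=16  P4=21
Finish order: P1 → P2 → P3 → P4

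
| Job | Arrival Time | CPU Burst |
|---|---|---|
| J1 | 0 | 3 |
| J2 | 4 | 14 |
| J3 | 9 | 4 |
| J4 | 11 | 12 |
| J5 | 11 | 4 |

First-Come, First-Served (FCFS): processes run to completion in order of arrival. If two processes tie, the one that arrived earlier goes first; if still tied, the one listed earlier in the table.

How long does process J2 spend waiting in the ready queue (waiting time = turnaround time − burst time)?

Schedule: | J1 0-3 | idle 3-4 | J2 4-18 | J3 18-22 | J4 22-34 | J5 34-38 |
Completion: J1=3  J2=18  J3=22  J4=34  J5=38
Waiting(J2) = turnaround − burst = 14 − 14 = 0

0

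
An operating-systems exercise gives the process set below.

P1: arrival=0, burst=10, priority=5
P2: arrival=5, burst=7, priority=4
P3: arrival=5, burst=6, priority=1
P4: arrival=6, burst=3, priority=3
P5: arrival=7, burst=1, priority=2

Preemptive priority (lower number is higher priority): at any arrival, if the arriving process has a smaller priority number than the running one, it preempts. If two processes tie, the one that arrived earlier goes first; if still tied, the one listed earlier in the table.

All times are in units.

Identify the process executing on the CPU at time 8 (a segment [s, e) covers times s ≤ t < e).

Timeline: | P1 0-5 | P3 5-11 | P5 11-12 | P4 12-15 | P2 15-22 | P1 22-27 |
Completion: P1=27  P2=22  P3=11  P4=15  P5=12
Turnaround (C−A): P1=27  P2=17  P3=6  P4=9  P5=5

P3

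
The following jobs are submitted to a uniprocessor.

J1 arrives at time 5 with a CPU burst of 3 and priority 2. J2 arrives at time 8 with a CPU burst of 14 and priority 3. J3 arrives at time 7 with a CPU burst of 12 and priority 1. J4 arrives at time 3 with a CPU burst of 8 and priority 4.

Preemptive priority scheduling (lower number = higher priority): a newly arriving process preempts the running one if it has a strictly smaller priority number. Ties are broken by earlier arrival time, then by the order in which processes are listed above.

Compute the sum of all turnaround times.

Gantt: | idle 0-3 | J4 3-5 | J1 5-7 | J3 7-19 | J1 19-20 | J2 20-34 | J4 34-40 |
Completion: J1=20  J2=34  J3=19  J4=40
Turnaround (C−A): J1=15  J2=26  J3=12  J4=37
Turnaround = completion − arrival: J1=15, J2=26, J3=12, J4=37
Total turnaround = 15 + 26 + 12 + 37 = 90

90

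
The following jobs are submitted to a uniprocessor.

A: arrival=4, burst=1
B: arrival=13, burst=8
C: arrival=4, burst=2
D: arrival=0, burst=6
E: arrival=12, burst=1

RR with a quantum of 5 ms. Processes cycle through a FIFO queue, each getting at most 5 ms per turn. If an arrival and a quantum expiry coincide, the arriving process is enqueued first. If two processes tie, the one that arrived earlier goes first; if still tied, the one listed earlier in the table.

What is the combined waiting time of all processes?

Gantt: | D 0-5 | A 5-6 | C 6-8 | D 8-9 | idle 9-12 | E 12-13 | B 13-21 |
Completion: A=6  B=21  C=8  D=9  E=13
Turnaround (C−A): A=2  B=8  C=4  D=9  E=1
Waiting = turnaround − burst: A=1, B=0, C=2, D=3, E=0
Total waiting = 1 + 0 + 2 + 3 + 0 = 6

6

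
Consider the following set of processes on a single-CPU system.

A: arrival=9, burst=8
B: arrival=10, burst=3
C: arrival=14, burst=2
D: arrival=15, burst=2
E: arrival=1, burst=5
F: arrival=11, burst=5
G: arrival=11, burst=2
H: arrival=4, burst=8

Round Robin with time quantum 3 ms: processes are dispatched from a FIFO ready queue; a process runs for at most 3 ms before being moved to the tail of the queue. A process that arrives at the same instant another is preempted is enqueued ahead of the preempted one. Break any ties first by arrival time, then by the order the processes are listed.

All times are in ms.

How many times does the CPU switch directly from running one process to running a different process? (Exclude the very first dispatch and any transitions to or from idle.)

13

Timeline: | idle 0-1 | E 1-4 | H 4-7 | E 7-9 | H 9-12 | A 12-15 | B 15-18 | F 18-21 | G 21-23 | H 23-25 | C 25-27 | D 27-29 | A 29-32 | F 32-34 | A 34-36 |
Completion: A=36  B=18  C=27  D=29  E=9  F=34  G=23  H=25
Turnaround (C−A): A=27  B=8  C=13  D=14  E=8  F=23  G=12  H=21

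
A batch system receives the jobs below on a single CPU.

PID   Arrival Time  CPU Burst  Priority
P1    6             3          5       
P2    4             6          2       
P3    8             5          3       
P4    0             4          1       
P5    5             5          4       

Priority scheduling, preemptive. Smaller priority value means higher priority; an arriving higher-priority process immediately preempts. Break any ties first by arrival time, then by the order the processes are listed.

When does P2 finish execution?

10

Gantt: | P4 0-4 | P2 4-10 | P3 10-15 | P5 15-20 | P1 20-23 |
Completion: P1=23  P2=10  P3=15  P4=4  P5=20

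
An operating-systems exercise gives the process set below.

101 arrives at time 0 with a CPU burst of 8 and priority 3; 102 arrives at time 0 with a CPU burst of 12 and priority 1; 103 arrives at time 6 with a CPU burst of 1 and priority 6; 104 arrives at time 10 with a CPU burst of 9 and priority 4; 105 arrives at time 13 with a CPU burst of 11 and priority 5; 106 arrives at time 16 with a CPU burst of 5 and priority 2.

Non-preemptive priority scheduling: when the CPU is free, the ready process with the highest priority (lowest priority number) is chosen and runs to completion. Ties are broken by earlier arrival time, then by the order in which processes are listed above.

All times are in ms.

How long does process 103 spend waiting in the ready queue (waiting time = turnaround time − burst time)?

39

Schedule: | 102 0-12 | 101 12-20 | 106 20-25 | 104 25-34 | 105 34-45 | 103 45-46 |
Completion: 101=20  102=12  103=46  104=34  105=45  106=25
Turnaround (C−A): 101=20  102=12  103=40  104=24  105=32  106=9
Waiting(103) = turnaround − burst = 40 − 1 = 39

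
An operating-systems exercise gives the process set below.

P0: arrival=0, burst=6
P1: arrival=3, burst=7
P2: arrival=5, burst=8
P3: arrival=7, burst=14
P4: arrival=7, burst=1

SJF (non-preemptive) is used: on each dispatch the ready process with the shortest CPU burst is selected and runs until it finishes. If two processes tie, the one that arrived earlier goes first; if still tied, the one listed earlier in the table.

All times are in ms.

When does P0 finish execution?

Timeline: | P0 0-6 | P1 6-13 | P4 13-14 | P2 14-22 | P3 22-36 |
Completion: P0=6  P1=13  P2=22  P3=36  P4=14
Turnaround (C−A): P0=6  P1=10  P2=17  P3=29  P4=7

6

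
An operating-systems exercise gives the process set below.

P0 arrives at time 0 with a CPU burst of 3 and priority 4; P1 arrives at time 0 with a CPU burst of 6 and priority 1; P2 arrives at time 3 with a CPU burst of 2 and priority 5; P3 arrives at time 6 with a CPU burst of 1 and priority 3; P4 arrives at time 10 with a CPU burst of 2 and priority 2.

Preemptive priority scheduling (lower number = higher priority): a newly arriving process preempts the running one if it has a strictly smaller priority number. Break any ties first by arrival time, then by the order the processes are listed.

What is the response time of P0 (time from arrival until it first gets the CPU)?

7

Gantt: | P1 0-6 | P3 6-7 | P0 7-10 | P4 10-12 | P2 12-14 |
Completion: P0=10  P1=6  P2=14  P3=7  P4=12
Response(P0) = first start − arrival = 7 − 0 = 7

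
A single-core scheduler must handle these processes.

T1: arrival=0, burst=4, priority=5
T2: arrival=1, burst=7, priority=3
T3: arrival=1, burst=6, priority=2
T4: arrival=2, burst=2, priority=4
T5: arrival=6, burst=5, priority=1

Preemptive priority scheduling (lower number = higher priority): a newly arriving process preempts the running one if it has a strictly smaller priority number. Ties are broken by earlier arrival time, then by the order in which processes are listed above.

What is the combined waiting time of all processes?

Timeline: | T1 0-1 | T3 1-6 | T5 6-11 | T3 11-12 | T2 12-19 | T4 19-21 | T1 21-24 |
Completion: T1=24  T2=19  T3=12  T4=21  T5=11
Turnaround (C−A): T1=24  T2=18  T3=11  T4=19  T5=5
Waiting = turnaround − burst: T1=20, T2=11, T3=5, T4=17, T5=0
Total waiting = 20 + 11 + 5 + 17 + 0 = 53

53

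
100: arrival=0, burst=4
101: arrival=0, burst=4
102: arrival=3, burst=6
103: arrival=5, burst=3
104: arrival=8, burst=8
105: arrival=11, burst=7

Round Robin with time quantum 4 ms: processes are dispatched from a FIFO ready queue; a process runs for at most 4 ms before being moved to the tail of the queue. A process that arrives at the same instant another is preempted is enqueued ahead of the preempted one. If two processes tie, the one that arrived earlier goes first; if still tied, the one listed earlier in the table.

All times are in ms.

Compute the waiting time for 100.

0

Schedule: | 100 0-4 | 101 4-8 | 102 8-12 | 103 12-15 | 104 15-19 | 105 19-23 | 102 23-25 | 104 25-29 | 105 29-32 |
Completion: 100=4  101=8  102=25  103=15  104=29  105=32
Turnaround (C−A): 100=4  101=8  102=22  103=10  104=21  105=21
Waiting(100) = turnaround − burst = 4 − 4 = 0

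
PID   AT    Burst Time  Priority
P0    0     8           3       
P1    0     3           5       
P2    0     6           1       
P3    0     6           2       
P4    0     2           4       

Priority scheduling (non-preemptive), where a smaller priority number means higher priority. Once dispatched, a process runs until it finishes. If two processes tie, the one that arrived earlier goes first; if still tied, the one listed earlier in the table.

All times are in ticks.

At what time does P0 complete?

20

Schedule: | P2 0-6 | P3 6-12 | P0 12-20 | P4 20-22 | P1 22-25 |
Completion: P0=20  P1=25  P2=6  P3=12  P4=22
Turnaround (C−A): P0=20  P1=25  P2=6  P3=12  P4=22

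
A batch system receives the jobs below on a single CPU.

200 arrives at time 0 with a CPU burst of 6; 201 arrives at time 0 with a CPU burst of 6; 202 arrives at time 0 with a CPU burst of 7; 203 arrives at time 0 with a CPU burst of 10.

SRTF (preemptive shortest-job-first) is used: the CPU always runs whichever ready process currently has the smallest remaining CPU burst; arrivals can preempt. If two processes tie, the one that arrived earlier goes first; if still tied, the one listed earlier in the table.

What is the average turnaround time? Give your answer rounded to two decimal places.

16.50

Schedule: | 200 0-6 | 201 6-12 | 202 12-19 | 203 19-29 |
Completion: 200=6  201=12  202=19  203=29
Turnaround times: 200=6, 201=12, 202=19, 203=29
Average turnaround = (6+12+19+29) / 4 = 66/4 = 16.50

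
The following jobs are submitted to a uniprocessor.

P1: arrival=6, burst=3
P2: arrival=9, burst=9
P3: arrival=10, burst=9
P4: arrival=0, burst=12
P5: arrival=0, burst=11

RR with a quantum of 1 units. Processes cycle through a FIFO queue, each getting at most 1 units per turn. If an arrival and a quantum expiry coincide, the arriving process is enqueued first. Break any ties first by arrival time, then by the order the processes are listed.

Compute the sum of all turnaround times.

156

Schedule: | P4 0-1 | P5 1-2 | P4 2-3 | P5 3-4 | P4 4-5 | P5 5-6 | P4 6-7 | P1 7-8 | P5 8-9 | P4 9-10 | P1 10-11 | P2 11-12 | P5 12-13 | P3 13-14 | P4 14-15 | P1 15-16 | P2 16-17 | P5 17-18 | P3 18-19 | P4 19-20 | P2 20-21 | P5 21-22 | P3 22-23 | P4 23-24 | P2 24-25 | P5 25-26 | P3 26-27 | P4 27-28 | P2 28-29 | P5 29-30 | P3 30-31 | P4 31-32 | P2 32-33 | P5 33-34 | P3 34-35 | P4 35-36 | P2 36-37 | P5 37-38 | P3 38-39 | P4 39-40 | P2 40-41 | P3 41-42 | P2 42-43 | P3 43-44 |
Completion: P1=16  P2=43  P3=44  P4=40  P5=38
Turnaround (C−A): P1=10  P2=34  P3=34  P4=40  P5=38
Turnaround = completion − arrival: P1=10, P2=34, P3=34, P4=40, P5=38
Total turnaround = 10 + 34 + 34 + 40 + 38 = 156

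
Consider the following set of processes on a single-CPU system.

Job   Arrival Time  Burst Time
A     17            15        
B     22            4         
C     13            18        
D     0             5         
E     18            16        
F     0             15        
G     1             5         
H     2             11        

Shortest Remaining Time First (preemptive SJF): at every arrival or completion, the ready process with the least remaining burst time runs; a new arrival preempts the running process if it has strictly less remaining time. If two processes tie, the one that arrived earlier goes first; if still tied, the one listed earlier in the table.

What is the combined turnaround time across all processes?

Gantt: | D 0-5 | G 5-10 | H 10-21 | F 21-22 | B 22-26 | F 26-40 | A 40-55 | E 55-71 | C 71-89 |
Completion: A=55  B=26  C=89  D=5  E=71  F=40  G=10  H=21
Turnaround (C−A): A=38  B=4  C=76  D=5  E=53  F=40  G=9  H=19
Turnaround = completion − arrival: A=38, B=4, C=76, D=5, E=53, F=40, G=9, H=19
Total turnaround = 38 + 4 + 76 + 5 + 53 + 40 + 9 + 19 = 244

244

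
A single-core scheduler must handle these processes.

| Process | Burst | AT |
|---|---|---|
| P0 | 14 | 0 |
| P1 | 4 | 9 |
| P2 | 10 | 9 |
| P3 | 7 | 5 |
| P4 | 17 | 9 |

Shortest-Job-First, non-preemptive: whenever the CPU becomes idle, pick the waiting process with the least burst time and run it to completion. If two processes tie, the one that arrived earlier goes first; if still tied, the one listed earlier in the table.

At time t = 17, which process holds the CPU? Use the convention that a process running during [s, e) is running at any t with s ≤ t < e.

P1

Gantt: | P0 0-14 | P1 14-18 | P3 18-25 | P2 25-35 | P4 35-52 |
Completion: P0=14  P1=18  P2=35  P3=25  P4=52
Turnaround (C−A): P0=14  P1=9  P2=26  P3=20  P4=43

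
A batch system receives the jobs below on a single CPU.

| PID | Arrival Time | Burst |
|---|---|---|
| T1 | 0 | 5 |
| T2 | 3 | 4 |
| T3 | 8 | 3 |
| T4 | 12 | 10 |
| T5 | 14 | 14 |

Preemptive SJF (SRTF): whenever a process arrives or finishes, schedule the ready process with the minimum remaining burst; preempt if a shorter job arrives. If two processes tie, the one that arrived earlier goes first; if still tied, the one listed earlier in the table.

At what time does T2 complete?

Schedule: | T1 0-5 | T2 5-9 | T3 9-12 | T4 12-22 | T5 22-36 |
Completion: T1=5  T2=9  T3=12  T4=22  T5=36

9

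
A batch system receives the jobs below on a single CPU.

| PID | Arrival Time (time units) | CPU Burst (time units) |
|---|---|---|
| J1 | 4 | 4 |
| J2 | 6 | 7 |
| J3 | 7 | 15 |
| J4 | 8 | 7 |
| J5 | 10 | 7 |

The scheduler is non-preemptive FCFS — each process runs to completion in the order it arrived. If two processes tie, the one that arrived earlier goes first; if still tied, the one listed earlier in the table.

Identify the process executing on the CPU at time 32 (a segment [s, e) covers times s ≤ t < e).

J4

Timeline: | idle 0-4 | J1 4-8 | J2 8-15 | J3 15-30 | J4 30-37 | J5 37-44 |
Completion: J1=8  J2=15  J3=30  J4=37  J5=44
Turnaround (C−A): J1=4  J2=9  J3=23  J4=29  J5=34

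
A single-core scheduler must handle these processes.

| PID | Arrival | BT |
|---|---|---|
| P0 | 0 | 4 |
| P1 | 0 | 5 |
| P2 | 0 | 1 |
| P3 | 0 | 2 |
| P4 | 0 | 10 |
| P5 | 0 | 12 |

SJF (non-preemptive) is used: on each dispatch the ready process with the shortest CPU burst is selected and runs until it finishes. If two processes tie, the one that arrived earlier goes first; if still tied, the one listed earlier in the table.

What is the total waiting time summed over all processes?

Schedule: | P2 0-1 | P3 1-3 | P0 3-7 | P1 7-12 | P4 12-22 | P5 22-34 |
Completion: P0=7  P1=12  P2=1  P3=3  P4=22  P5=34
Waiting = turnaround − burst: P0=3, P1=7, P2=0, P3=1, P4=12, P5=22
Total waiting = 3 + 7 + 0 + 1 + 12 + 22 = 45

45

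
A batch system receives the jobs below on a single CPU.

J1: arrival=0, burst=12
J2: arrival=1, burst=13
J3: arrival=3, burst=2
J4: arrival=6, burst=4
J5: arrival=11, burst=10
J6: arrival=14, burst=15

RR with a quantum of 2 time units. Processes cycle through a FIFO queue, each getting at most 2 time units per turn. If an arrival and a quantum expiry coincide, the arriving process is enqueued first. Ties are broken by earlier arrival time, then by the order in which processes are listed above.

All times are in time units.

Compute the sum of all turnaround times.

Schedule: | J1 0-2 | J2 2-4 | J1 4-6 | J3 6-8 | J2 8-10 | J4 10-12 | J1 12-14 | J2 14-16 | J5 16-18 | J4 18-20 | J6 20-22 | J1 22-24 | J2 24-26 | J5 26-28 | J6 28-30 | J1 30-32 | J2 32-34 | J5 34-36 | J6 36-38 | J1 38-40 | J2 40-42 | J5 42-44 | J6 44-46 | J2 46-47 | J5 47-49 | J6 49-56 |
Completion: J1=40  J2=47  J3=8  J4=20  J5=49  J6=56
Turnaround = completion − arrival: J1=40, J2=46, J3=5, J4=14, J5=38, J6=42
Total turnaround = 40 + 46 + 5 + 14 + 38 + 42 = 185

185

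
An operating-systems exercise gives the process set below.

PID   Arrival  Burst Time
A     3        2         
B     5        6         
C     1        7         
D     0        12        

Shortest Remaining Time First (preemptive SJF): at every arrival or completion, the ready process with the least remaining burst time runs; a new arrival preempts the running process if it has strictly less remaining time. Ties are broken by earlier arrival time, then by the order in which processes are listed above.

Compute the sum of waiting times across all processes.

Gantt: | D 0-1 | C 1-3 | A 3-5 | C 5-10 | B 10-16 | D 16-27 |
Completion: A=5  B=16  C=10  D=27
Turnaround (C−A): A=2  B=11  C=9  D=27
Waiting = turnaround − burst: A=0, B=5, C=2, D=15
Total waiting = 0 + 5 + 2 + 15 = 22

22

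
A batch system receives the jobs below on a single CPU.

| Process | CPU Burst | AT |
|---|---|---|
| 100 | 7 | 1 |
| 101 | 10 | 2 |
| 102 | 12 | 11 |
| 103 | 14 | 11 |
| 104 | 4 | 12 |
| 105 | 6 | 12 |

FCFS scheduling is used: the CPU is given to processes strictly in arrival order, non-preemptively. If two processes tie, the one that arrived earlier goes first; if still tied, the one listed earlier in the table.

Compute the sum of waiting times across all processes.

Schedule: | idle 0-1 | 100 1-8 | 101 8-18 | 102 18-30 | 103 30-44 | 104 44-48 | 105 48-54 |
Completion: 100=8  101=18  102=30  103=44  104=48  105=54
Waiting = turnaround − burst: 100=0, 101=6, 102=7, 103=19, 104=32, 105=36
Total waiting = 0 + 6 + 7 + 19 + 32 + 36 = 100

100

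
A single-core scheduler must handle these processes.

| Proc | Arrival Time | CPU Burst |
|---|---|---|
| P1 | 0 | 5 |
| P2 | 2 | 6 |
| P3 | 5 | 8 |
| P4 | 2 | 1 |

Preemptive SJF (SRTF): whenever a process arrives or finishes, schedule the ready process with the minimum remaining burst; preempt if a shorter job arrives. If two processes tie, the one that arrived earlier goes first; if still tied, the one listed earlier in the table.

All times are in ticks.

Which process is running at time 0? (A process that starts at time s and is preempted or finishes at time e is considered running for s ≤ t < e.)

P1

Timeline: | P1 0-2 | P4 2-3 | P1 3-6 | P2 6-12 | P3 12-20 |
Completion: P1=6  P2=12  P3=20  P4=3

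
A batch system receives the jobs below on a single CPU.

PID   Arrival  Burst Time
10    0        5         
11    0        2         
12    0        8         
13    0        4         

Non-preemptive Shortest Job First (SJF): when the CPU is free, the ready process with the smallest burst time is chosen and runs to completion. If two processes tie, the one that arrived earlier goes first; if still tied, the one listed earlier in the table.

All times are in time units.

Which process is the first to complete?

Schedule: | 11 0-2 | 13 2-6 | 10 6-11 | 12 11-19 |
Completion: 10=11  11=2  12=19  13=6
Turnaround (C−A): 10=11  11=2  12=19  13=6
Finish order: 11 → 13 → 10 → 12

11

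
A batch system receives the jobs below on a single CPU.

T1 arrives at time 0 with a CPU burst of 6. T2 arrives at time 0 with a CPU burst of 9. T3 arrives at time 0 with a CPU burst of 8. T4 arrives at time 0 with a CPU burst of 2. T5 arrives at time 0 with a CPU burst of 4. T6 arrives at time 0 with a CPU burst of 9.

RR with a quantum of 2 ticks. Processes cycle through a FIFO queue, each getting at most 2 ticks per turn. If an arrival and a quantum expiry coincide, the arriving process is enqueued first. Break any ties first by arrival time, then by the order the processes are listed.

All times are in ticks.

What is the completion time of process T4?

8

Timeline: | T1 0-2 | T2 2-4 | T3 4-6 | T4 6-8 | T5 8-10 | T6 10-12 | T1 12-14 | T2 14-16 | T3 16-18 | T5 18-20 | T6 20-22 | T1 22-24 | T2 24-26 | T3 26-28 | T6 28-30 | T2 30-32 | T3 32-34 | T6 34-36 | T2 36-37 | T6 37-38 |
Completion: T1=24  T2=37  T3=34  T4=8  T5=20  T6=38
Turnaround (C−A): T1=24  T2=37  T3=34  T4=8  T5=20  T6=38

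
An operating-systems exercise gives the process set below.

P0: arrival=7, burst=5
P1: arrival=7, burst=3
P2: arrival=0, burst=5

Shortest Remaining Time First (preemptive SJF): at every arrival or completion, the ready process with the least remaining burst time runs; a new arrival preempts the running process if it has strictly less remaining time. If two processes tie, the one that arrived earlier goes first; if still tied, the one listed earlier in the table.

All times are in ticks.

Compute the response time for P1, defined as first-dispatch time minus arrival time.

0

Gantt: | P2 0-5 | idle 5-7 | P1 7-10 | P0 10-15 |
Completion: P0=15  P1=10  P2=5
Response(P1) = first start − arrival = 7 − 7 = 0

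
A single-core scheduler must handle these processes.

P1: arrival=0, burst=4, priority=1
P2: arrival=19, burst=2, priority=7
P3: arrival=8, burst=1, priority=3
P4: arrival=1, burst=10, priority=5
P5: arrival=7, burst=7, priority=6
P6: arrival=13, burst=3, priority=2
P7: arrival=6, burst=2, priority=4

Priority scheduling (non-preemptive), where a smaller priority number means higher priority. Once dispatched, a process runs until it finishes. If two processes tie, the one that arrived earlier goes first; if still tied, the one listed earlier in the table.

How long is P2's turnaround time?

10

Schedule: | P1 0-4 | P4 4-14 | P6 14-17 | P3 17-18 | P7 18-20 | P5 20-27 | P2 27-29 |
Completion: P1=4  P2=29  P3=18  P4=14  P5=27  P6=17  P7=20
Turnaround (C−A): P1=4  P2=10  P3=10  P4=13  P5=20  P6=4  P7=14
Turnaround(P2) = completion − arrival = 29 − 19 = 10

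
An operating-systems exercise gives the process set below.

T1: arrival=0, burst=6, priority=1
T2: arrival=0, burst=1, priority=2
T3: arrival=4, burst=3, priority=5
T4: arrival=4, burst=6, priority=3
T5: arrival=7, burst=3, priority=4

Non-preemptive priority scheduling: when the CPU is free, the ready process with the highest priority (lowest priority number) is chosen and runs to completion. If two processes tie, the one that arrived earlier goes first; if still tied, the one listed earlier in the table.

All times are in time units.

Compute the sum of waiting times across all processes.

27

Schedule: | T1 0-6 | T2 6-7 | T4 7-13 | T5 13-16 | T3 16-19 |
Completion: T1=6  T2=7  T3=19  T4=13  T5=16
Turnaround (C−A): T1=6  T2=7  T3=15  T4=9  T5=9
Waiting = turnaround − burst: T1=0, T2=6, T3=12, T4=3, T5=6
Total waiting = 0 + 6 + 12 + 3 + 6 = 27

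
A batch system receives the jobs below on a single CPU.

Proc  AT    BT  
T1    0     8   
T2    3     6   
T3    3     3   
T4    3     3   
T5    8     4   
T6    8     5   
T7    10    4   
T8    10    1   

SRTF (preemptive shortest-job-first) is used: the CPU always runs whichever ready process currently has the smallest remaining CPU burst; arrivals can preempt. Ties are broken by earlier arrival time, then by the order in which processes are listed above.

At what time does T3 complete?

Schedule: | T1 0-3 | T3 3-6 | T4 6-9 | T5 9-10 | T8 10-11 | T5 11-14 | T7 14-18 | T1 18-23 | T6 23-28 | T2 28-34 |
Completion: T1=23  T2=34  T3=6  T4=9  T5=14  T6=28  T7=18  T8=11

6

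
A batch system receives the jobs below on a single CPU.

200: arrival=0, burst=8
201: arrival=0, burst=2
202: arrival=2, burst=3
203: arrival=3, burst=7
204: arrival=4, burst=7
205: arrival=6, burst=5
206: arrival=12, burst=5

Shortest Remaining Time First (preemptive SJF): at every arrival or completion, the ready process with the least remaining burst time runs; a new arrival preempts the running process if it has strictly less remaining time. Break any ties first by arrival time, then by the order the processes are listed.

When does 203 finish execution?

Gantt: | 201 0-2 | 202 2-5 | 203 5-6 | 205 6-11 | 203 11-17 | 206 17-22 | 204 22-29 | 200 29-37 |
Completion: 200=37  201=2  202=5  203=17  204=29  205=11  206=22

17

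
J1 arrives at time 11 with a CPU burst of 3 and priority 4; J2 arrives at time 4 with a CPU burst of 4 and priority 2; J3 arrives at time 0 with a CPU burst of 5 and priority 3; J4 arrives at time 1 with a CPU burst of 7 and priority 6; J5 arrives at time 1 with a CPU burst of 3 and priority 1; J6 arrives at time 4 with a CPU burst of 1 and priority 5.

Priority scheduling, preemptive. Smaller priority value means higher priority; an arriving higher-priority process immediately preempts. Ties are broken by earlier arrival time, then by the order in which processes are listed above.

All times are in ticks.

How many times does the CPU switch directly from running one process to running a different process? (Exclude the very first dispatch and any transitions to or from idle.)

Gantt: | J3 0-1 | J5 1-4 | J2 4-8 | J3 8-12 | J1 12-15 | J6 15-16 | J4 16-23 |
Completion: J1=15  J2=8  J3=12  J4=23  J5=4  J6=16

6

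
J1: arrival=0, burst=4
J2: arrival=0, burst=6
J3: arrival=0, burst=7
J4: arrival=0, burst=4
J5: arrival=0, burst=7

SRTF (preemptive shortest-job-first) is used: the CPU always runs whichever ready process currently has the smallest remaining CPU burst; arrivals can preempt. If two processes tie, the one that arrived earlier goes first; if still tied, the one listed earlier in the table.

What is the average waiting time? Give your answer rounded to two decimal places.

Gantt: | J1 0-4 | J4 4-8 | J2 8-14 | J3 14-21 | J5 21-28 |
Completion: J1=4  J2=14  J3=21  J4=8  J5=28
Turnaround (C−A): J1=4  J2=14  J3=21  J4=8  J5=28
Waiting times: J1=0, J2=8, J3=14, J4=4, J5=21
Average waiting = (0+8+14+4+21) / 5 = 47/5 = 9.40

9.40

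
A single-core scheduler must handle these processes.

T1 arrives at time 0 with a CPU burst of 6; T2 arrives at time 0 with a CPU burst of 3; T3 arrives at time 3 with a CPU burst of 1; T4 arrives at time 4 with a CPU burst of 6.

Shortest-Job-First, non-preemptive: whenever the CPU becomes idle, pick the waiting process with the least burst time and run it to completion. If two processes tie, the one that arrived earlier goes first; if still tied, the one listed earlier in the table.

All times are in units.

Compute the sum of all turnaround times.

Schedule: | T2 0-3 | T3 3-4 | T1 4-10 | T4 10-16 |
Completion: T1=10  T2=3  T3=4  T4=16
Turnaround (C−A): T1=10  T2=3  T3=1  T4=12
Turnaround = completion − arrival: T1=10, T2=3, T3=1, T4=12
Total turnaround = 10 + 3 + 1 + 12 = 26

26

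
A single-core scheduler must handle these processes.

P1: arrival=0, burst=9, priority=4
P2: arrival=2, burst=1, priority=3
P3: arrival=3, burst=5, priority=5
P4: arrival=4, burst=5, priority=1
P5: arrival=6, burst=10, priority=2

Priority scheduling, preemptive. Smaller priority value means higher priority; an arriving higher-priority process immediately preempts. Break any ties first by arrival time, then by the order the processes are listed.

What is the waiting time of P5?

Gantt: | P1 0-2 | P2 2-3 | P1 3-4 | P4 4-9 | P5 9-19 | P1 19-25 | P3 25-30 |
Completion: P1=25  P2=3  P3=30  P4=9  P5=19
Turnaround (C−A): P1=25  P2=1  P3=27  P4=5  P5=13
Waiting(P5) = turnaround − burst = 13 − 10 = 3

3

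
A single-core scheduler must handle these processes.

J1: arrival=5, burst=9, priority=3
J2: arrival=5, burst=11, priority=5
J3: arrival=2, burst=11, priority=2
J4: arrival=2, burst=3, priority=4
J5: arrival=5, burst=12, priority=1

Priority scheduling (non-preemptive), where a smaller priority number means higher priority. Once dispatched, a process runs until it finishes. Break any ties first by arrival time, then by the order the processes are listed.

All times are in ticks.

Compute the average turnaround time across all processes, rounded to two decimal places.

27.60

Timeline: | idle 0-2 | J3 2-13 | J5 13-25 | J1 25-34 | J4 34-37 | J2 37-48 |
Completion: J1=34  J2=48  J3=13  J4=37  J5=25
Turnaround times: J1=29, J2=43, J3=11, J4=35, J5=20
Average turnaround = (29+43+11+35+20) / 5 = 138/5 = 27.60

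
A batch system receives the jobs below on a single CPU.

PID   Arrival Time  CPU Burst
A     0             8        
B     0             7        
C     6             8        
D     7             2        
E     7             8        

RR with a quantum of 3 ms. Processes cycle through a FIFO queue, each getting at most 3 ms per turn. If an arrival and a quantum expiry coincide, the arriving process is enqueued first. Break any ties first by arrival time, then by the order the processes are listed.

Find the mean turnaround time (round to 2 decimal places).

21.80

Timeline: | A 0-3 | B 3-6 | A 6-9 | C 9-12 | B 12-15 | D 15-17 | E 17-20 | A 20-22 | C 22-25 | B 25-26 | E 26-29 | C 29-31 | E 31-33 |
Completion: A=22  B=26  C=31  D=17  E=33
Turnaround (C−A): A=22  B=26  C=25  D=10  E=26
Turnaround times: A=22, B=26, C=25, D=10, E=26
Average turnaround = (22+26+25+10+26) / 5 = 109/5 = 21.80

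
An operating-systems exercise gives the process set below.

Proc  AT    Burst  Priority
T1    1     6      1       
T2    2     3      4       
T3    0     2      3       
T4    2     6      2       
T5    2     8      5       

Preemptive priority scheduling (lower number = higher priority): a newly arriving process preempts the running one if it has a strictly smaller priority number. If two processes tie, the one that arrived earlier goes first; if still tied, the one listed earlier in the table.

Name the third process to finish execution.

Timeline: | T3 0-1 | T1 1-7 | T4 7-13 | T3 13-14 | T2 14-17 | T5 17-25 |
Completion: T1=7  T2=17  T3=14  T4=13  T5=25
Finish order: T1 → T4 → T3 → T2 → T5

T3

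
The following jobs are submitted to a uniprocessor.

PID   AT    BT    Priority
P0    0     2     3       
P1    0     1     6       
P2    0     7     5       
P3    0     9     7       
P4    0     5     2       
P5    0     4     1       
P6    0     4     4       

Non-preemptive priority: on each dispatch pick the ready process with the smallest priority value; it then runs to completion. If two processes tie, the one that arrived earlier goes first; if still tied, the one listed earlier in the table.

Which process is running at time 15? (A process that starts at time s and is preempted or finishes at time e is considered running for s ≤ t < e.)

P2

Schedule: | P5 0-4 | P4 4-9 | P0 9-11 | P6 11-15 | P2 15-22 | P1 22-23 | P3 23-32 |
Completion: P0=11  P1=23  P2=22  P3=32  P4=9  P5=4  P6=15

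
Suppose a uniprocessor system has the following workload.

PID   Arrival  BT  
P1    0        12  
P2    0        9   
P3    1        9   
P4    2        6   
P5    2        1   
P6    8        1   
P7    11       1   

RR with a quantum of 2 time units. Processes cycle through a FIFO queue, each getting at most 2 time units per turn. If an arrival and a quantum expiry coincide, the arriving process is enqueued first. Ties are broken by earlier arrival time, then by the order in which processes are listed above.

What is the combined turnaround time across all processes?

Gantt: | P1 0-2 | P2 2-4 | P3 4-6 | P4 6-8 | P5 8-9 | P1 9-11 | P2 11-13 | P3 13-15 | P6 15-16 | P4 16-18 | P7 18-19 | P1 19-21 | P2 21-23 | P3 23-25 | P4 25-27 | P1 27-29 | P2 29-31 | P3 31-33 | P1 33-35 | P2 35-36 | P3 36-37 | P1 37-39 |
Completion: P1=39  P2=36  P3=37  P4=27  P5=9  P6=16  P7=19
Turnaround (C−A): P1=39  P2=36  P3=36  P4=25  P5=7  P6=8  P7=8
Turnaround = completion − arrival: P1=39, P2=36, P3=36, P4=25, P5=7, P6=8, P7=8
Total turnaround = 39 + 36 + 36 + 25 + 7 + 8 + 8 = 159

159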